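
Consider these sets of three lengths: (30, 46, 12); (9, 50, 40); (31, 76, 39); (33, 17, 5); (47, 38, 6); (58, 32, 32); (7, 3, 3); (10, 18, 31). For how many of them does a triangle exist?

1

(12,30,46): 12+30 ≤ 46 → not valid
(9,40,50): 9+40 ≤ 50 → not valid
(31,39,76): 31+39 ≤ 76 → not valid
(5,17,33): 5+17 ≤ 33 → not valid
(6,38,47): 6+38 ≤ 47 → not valid
(32,32,58): 32+32 > 58 → valid
(3,3,7): 3+3 ≤ 7 → not valid
(10,18,31): 10+18 ≤ 31 → not valid
1 of the 8 triples forms a triangle.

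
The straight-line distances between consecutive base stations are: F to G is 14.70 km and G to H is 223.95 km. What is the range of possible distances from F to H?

By the triangle inequality, |14.70 − 223.95| ≤ FH ≤ 14.70 + 223.95.

209.25 ≤ FH ≤ 238.65 km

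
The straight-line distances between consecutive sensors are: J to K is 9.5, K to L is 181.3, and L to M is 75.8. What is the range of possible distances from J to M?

96.0 ≤ JM ≤ 266.6

The maximum is all hops collinear in one direction: 9.5 + 181.3 + 75.8 = 266.6.
The longest hop is 181.3; the others sum to 85.3. Folding the others back against it leaves at least 181.3 − 85.3 = 96.0.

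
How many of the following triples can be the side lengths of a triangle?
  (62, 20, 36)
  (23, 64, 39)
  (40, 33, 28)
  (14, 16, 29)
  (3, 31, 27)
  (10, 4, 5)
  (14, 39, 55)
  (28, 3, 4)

2

(20,36,62): 20+36 ≤ 62 → not valid
(23,39,64): 23+39 ≤ 64 → not valid
(28,33,40): 28+33 > 40 → valid
(14,16,29): 14+16 > 29 → valid
(3,27,31): 3+27 ≤ 31 → not valid
(4,5,10): 4+5 ≤ 10 → not valid
(14,39,55): 14+39 ≤ 55 → not valid
(3,4,28): 3+4 ≤ 28 → not valid
2 of the 8 triples form a triangle.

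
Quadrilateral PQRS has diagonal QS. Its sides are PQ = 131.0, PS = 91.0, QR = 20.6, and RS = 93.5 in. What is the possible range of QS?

72.9 < QS < 114.1

From triangle PQS: |131.0 − 91.0| < QS < 131.0 + 91.0, i.e. 40.0 < QS < 222.0.
From triangle RQS: 72.9 < QS < 114.1.
Both must hold, so QS lies in the intersection.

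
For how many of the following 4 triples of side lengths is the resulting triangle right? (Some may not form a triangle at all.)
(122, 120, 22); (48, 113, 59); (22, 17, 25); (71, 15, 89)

(122,120,22): 22²+120² = 14884 = 122² → right
(48,113,59): 48+59 ≤ 113, not a triangle
(22,17,25): 17²+22² = 773 > 625 = 25² → acute
(71,15,89): 15+71 ≤ 89, not a triangle
1 of the 4 is right.

1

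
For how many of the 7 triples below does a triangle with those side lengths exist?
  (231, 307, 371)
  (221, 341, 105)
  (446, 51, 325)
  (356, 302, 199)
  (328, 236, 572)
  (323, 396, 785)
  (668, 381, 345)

(231,307,371): 231+307 > 371 → valid
(105,221,341): 105+221 ≤ 341 → not valid
(51,325,446): 51+325 ≤ 446 → not valid
(199,302,356): 199+302 > 356 → valid
(236,328,572): 236+328 ≤ 572 → not valid
(323,396,785): 323+396 ≤ 785 → not valid
(345,381,668): 345+381 > 668 → valid
3 of the 7 triples form a triangle.

3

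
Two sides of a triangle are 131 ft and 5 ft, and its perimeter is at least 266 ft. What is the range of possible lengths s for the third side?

130 ≤ s < 136

Triangle inequality alone gives 126 < s < 136.
The perimeter condition gives s ≥ 266 − 131 − 5 = 130.
Intersecting the two: 130 ≤ s < 136.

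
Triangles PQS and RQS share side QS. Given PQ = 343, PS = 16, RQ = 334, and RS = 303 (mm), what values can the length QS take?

From triangle PQS: |343 − 16| < QS < 343 + 16, i.e. 327 < QS < 359.
From triangle RQS: 31 < QS < 637.
Both must hold, so QS lies in the intersection.

327 < QS < 359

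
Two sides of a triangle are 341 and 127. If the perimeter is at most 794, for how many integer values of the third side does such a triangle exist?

112

Triangle inequality: 214 < x < 468. Perimeter ≤ 794 gives x ≤ 794 − 341 − 127 = 326.
So 214 < x ≤ 326; integers 215 through 326: 112 values.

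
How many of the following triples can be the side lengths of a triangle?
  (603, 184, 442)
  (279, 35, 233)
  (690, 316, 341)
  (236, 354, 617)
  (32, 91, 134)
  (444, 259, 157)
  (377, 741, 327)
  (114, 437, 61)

1

(184,442,603): 184+442 > 603 → valid
(35,233,279): 35+233 ≤ 279 → not valid
(316,341,690): 316+341 ≤ 690 → not valid
(236,354,617): 236+354 ≤ 617 → not valid
(32,91,134): 32+91 ≤ 134 → not valid
(157,259,444): 157+259 ≤ 444 → not valid
(327,377,741): 327+377 ≤ 741 → not valid
(61,114,437): 61+114 ≤ 437 → not valid
1 of the 8 triples forms a triangle.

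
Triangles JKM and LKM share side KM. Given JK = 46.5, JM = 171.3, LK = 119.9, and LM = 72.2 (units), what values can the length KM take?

From triangle JKM: |46.5 − 171.3| < KM < 46.5 + 171.3, i.e. 124.8 < KM < 217.8.
From triangle LKM: 47.7 < KM < 192.1.
Both must hold, so KM lies in the intersection.

124.8 < KM < 192.1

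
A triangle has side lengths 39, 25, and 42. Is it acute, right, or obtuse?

Compare the square of the longest side to the sum of squares of the other two: 25² + 39² = 2146 > 1764 = 42².

acute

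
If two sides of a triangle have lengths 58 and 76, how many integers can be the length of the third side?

The third side lies in the open interval (18, 134).
Integers from 19 to 133 inclusive: 133 − 19 + 1 = 115.

115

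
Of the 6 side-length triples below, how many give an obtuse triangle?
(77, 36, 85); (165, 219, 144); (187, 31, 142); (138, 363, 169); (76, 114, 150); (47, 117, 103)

(77,36,85): 36²+77² = 7225 = 85² → right
(165,219,144): 144²+165² = 47961 = 219² → right
(187,31,142): 31+142 ≤ 187, not a triangle
(138,363,169): 138+169 ≤ 363, not a triangle
(76,114,150): 76²+114² = 18772 < 22500 = 150² → obtuse
(47,117,103): 47²+103² = 12818 < 13689 = 117² → obtuse
2 of the 6 are obtuse.

2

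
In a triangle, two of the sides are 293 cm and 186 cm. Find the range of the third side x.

107 < x < 479 (cm)

By the triangle inequality, x must be less than 293 + 186 = 479 and greater than |293 − 186| = 107.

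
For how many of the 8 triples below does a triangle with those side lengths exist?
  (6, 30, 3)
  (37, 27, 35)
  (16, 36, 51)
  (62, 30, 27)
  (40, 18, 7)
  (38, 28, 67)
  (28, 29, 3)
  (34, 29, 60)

4

(3,6,30): 3+6 ≤ 30 → not valid
(27,35,37): 27+35 > 37 → valid
(16,36,51): 16+36 > 51 → valid
(27,30,62): 27+30 ≤ 62 → not valid
(7,18,40): 7+18 ≤ 40 → not valid
(28,38,67): 28+38 ≤ 67 → not valid
(3,28,29): 3+28 > 29 → valid
(29,34,60): 29+34 > 60 → valid
4 of the 8 triples form a triangle.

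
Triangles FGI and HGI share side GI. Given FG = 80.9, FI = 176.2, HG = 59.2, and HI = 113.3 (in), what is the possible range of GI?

95.3 < GI < 172.5

From triangle FGI: |80.9 − 176.2| < GI < 80.9 + 176.2, i.e. 95.3 < GI < 257.1.
From triangle HGI: 54.1 < GI < 172.5.
Both must hold, so GI lies in the intersection.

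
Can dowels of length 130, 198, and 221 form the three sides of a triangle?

The longest side is 221, and the other two sum to 328.
Since 328 > 221, the triangle inequality holds.

Yes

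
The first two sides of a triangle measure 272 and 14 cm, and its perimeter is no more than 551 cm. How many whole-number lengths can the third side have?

7

Triangle inequality: 258 < x < 286. Perimeter ≤ 551 gives x ≤ 551 − 272 − 14 = 265.
So 258 < x ≤ 265; integers 259 through 265: 7 values.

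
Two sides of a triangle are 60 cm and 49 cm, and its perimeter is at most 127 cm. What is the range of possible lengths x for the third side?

11 < x ≤ 18

Triangle inequality alone gives 11 < x < 109.
The perimeter condition gives x ≤ 127 − 60 − 49 = 18.
Intersecting the two: 11 < x ≤ 18.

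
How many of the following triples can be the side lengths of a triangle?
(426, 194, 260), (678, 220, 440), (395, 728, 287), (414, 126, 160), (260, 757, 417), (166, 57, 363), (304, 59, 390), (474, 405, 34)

1

(194,260,426): 194+260 > 426 → valid
(220,440,678): 220+440 ≤ 678 → not valid
(287,395,728): 287+395 ≤ 728 → not valid
(126,160,414): 126+160 ≤ 414 → not valid
(260,417,757): 260+417 ≤ 757 → not valid
(57,166,363): 57+166 ≤ 363 → not valid
(59,304,390): 59+304 ≤ 390 → not valid
(34,405,474): 34+405 ≤ 474 → not valid
1 of the 8 triples forms a triangle.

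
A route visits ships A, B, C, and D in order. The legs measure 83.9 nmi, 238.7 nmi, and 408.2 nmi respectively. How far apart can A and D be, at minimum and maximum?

The maximum is all hops collinear in one direction: 83.9 + 238.7 + 408.2 = 730.8.
The longest hop is 408.2; the others sum to 322.6. Folding the others back against it leaves at least 408.2 − 322.6 = 85.6.

85.6 ≤ AD ≤ 730.8 nmi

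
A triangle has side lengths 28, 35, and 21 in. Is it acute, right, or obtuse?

right

Compare the square of the longest side to the sum of squares of the other two: 21² + 28² = 1225 = 35².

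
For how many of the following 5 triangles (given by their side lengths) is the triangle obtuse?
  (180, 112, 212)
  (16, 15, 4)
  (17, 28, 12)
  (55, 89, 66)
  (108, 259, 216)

(180,112,212): 112²+180² = 44944 = 212² → right
(16,15,4): 4²+15² = 241 < 256 = 16² → obtuse
(17,28,12): 12²+17² = 433 < 784 = 28² → obtuse
(55,89,66): 55²+66² = 7381 < 7921 = 89² → obtuse
(108,259,216): 108²+216² = 58320 < 67081 = 259² → obtuse
4 of the 5 are obtuse.

4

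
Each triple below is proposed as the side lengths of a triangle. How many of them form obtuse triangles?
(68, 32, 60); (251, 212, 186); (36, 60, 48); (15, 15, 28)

1

(68,32,60): 32²+60² = 4624 = 68² → right
(251,212,186): 186²+212² = 79540 > 63001 = 251² → acute
(36,60,48): 36²+48² = 3600 = 60² → right
(15,15,28): 15²+15² = 450 < 784 = 28² → obtuse
1 of the 4 is obtuse.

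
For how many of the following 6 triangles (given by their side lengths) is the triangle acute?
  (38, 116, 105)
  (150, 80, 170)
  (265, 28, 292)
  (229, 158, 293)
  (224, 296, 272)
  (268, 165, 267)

2

(38,116,105): 38²+105² = 12469 < 13456 = 116² → obtuse
(150,80,170): 80²+150² = 28900 = 170² → right
(265,28,292): 28²+265² = 71009 < 85264 = 292² → obtuse
(229,158,293): 158²+229² = 77405 < 85849 = 293² → obtuse
(224,296,272): 224²+272² = 124160 > 87616 = 296² → acute
(268,165,267): 165²+267² = 98514 > 71824 = 268² → acute
2 of the 6 are acute.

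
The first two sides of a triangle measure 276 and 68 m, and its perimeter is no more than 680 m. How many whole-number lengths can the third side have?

128

Triangle inequality: 208 < x < 344. Perimeter ≤ 680 gives x ≤ 680 − 276 − 68 = 336.
So 208 < x ≤ 336; integers 209 through 336: 128 values.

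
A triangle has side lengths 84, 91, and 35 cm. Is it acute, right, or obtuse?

right

Compare the square of the longest side to the sum of squares of the other two: 35² + 84² = 8281 = 91².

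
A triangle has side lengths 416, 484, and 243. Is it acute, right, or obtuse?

obtuse

Compare the square of the longest side to the sum of squares of the other two: 243² + 416² = 232105 < 234256 = 484².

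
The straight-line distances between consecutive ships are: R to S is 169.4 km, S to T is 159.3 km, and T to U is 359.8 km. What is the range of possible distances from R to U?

The maximum is all hops collinear in one direction: 169.4 + 159.3 + 359.8 = 688.5.
The longest hop is 359.8; the others sum to 328.7. Folding the others back against it leaves at least 359.8 − 328.7 = 31.1.

31.1 ≤ RU ≤ 688.5 km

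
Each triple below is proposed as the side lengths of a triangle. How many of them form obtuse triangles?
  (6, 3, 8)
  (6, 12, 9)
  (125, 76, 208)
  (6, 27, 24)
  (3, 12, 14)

(6,3,8): 3²+6² = 45 < 64 = 8² → obtuse
(6,12,9): 6²+9² = 117 < 144 = 12² → obtuse
(125,76,208): 76+125 ≤ 208, not a triangle
(6,27,24): 6²+24² = 612 < 729 = 27² → obtuse
(3,12,14): 3²+12² = 153 < 196 = 14² → obtuse
4 of the 5 are obtuse.

4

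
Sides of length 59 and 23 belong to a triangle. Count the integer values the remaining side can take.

The third side lies in the open interval (36, 82).
Integers from 37 to 81 inclusive: 81 − 37 + 1 = 45.

45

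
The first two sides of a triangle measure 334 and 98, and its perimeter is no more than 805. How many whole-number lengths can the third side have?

Triangle inequality: 236 < x < 432. Perimeter ≤ 805 gives x ≤ 805 − 334 − 98 = 373.
So 236 < x ≤ 373; integers 237 through 373: 137 values.

137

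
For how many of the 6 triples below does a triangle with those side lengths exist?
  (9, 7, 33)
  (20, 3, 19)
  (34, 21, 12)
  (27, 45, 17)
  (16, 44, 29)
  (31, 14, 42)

3

(7,9,33): 7+9 ≤ 33 → not valid
(3,19,20): 3+19 > 20 → valid
(12,21,34): 12+21 ≤ 34 → not valid
(17,27,45): 17+27 ≤ 45 → not valid
(16,29,44): 16+29 > 44 → valid
(14,31,42): 14+31 > 42 → valid
3 of the 6 triples form a triangle.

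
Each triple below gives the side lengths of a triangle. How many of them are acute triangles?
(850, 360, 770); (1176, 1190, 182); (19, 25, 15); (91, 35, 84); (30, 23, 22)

1

(850,360,770): 360²+770² = 722500 = 850² → right
(1176,1190,182): 182²+1176² = 1416100 = 1190² → right
(19,25,15): 15²+19² = 586 < 625 = 25² → obtuse
(91,35,84): 35²+84² = 8281 = 91² → right
(30,23,22): 22²+23² = 1013 > 900 = 30² → acute
1 of the 5 is acute.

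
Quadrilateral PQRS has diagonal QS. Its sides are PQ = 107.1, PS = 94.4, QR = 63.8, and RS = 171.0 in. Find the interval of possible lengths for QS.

107.2 < QS < 201.5

From triangle PQS: |107.1 − 94.4| < QS < 107.1 + 94.4, i.e. 12.7 < QS < 201.5.
From triangle RQS: 107.2 < QS < 234.8.
Both must hold, so QS lies in the intersection.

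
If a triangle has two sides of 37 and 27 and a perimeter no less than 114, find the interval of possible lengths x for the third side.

Triangle inequality alone gives 10 < x < 64.
The perimeter condition gives x ≥ 114 − 37 − 27 = 50.
Intersecting the two: 50 ≤ x < 64.

50 ≤ x < 64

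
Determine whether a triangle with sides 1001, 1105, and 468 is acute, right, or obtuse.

Compare the square of the longest side to the sum of squares of the other two: 468² + 1001² = 1221025 = 1105².

right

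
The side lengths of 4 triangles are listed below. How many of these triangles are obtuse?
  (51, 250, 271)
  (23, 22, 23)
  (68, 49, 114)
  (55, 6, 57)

(51,250,271): 51²+250² = 65101 < 73441 = 271² → obtuse
(23,22,23): 22²+23² = 1013 > 529 = 23² → acute
(68,49,114): 49²+68² = 7025 < 12996 = 114² → obtuse
(55,6,57): 6²+55² = 3061 < 3249 = 57² → obtuse
3 of the 4 are obtuse.

3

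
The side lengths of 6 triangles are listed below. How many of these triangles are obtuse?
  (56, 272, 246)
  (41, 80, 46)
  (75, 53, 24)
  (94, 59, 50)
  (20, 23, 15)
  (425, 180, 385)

4

(56,272,246): 56²+246² = 63652 < 73984 = 272² → obtuse
(41,80,46): 41²+46² = 3797 < 6400 = 80² → obtuse
(75,53,24): 24²+53² = 3385 < 5625 = 75² → obtuse
(94,59,50): 50²+59² = 5981 < 8836 = 94² → obtuse
(20,23,15): 15²+20² = 625 > 529 = 23² → acute
(425,180,385): 180²+385² = 180625 = 425² → right
4 of the 6 are obtuse.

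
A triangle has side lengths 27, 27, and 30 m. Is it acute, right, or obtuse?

acute

Compare the square of the longest side to the sum of squares of the other two: 27² + 27² = 1458 > 900 = 30².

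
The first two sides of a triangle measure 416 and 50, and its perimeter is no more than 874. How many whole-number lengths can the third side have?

42

Triangle inequality: 366 < x < 466. Perimeter ≤ 874 gives x ≤ 874 − 416 − 50 = 408.
So 366 < x ≤ 408; integers 367 through 408: 42 values.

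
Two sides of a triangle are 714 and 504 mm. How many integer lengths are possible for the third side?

1007

The third side lies in the open interval (210, 1218).
Integers from 211 to 1217 inclusive: 1217 − 211 + 1 = 1007.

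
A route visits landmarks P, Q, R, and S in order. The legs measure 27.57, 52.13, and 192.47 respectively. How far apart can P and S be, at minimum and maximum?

The maximum is all hops collinear in one direction: 27.57 + 52.13 + 192.47 = 272.17.
The longest hop is 192.47; the others sum to 79.70. Folding the others back against it leaves at least 192.47 − 79.70 = 112.77.

112.77 ≤ PS ≤ 272.17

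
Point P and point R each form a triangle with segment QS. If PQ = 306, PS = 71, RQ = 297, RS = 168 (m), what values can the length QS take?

235 < QS < 377

From triangle PQS: |306 − 71| < QS < 306 + 71, i.e. 235 < QS < 377.
From triangle RQS: 129 < QS < 465.
Both must hold, so QS lies in the intersection.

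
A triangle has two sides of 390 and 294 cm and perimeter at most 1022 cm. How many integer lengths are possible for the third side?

Triangle inequality: 96 < x < 684. Perimeter ≤ 1022 gives x ≤ 1022 − 390 − 294 = 338.
So 96 < x ≤ 338; integers 97 through 338: 242 values.

242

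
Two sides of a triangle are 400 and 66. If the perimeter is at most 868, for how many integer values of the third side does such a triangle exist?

68

Triangle inequality: 334 < x < 466. Perimeter ≤ 868 gives x ≤ 868 − 400 − 66 = 402.
So 334 < x ≤ 402; integers 335 through 402: 68 values.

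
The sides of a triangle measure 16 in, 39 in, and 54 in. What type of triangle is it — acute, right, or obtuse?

Compare the square of the longest side to the sum of squares of the other two: 16² + 39² = 1777 < 2916 = 54².

obtuse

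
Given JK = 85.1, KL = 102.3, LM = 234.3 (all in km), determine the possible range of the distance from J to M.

46.9 ≤ JM ≤ 421.7 km

The maximum is all hops collinear in one direction: 85.1 + 102.3 + 234.3 = 421.7.
The longest hop is 234.3; the others sum to 187.4. Folding the others back against it leaves at least 234.3 − 187.4 = 46.9.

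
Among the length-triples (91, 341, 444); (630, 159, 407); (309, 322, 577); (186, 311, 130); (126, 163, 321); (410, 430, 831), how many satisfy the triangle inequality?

(91,341,444): 91+341 ≤ 444 → not valid
(159,407,630): 159+407 ≤ 630 → not valid
(309,322,577): 309+322 > 577 → valid
(130,186,311): 130+186 > 311 → valid
(126,163,321): 126+163 ≤ 321 → not valid
(410,430,831): 410+430 > 831 → valid
3 of the 6 triples form a triangle.

3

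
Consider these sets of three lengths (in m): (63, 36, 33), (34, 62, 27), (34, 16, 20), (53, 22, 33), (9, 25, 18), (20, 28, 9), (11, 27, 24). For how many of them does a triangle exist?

6

(33,36,63): 33+36 > 63 → valid
(27,34,62): 27+34 ≤ 62 → not valid
(16,20,34): 16+20 > 34 → valid
(22,33,53): 22+33 > 53 → valid
(9,18,25): 9+18 > 25 → valid
(9,20,28): 9+20 > 28 → valid
(11,24,27): 11+24 > 27 → valid
6 of the 7 triples form a triangle.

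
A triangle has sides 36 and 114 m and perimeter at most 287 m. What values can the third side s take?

78 < s ≤ 137 m

Triangle inequality alone gives 78 < s < 150.
The perimeter condition gives s ≤ 287 − 36 − 114 = 137.
Intersecting the two: 78 < s ≤ 137.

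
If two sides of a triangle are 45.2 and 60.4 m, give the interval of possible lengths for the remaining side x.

15.2 < x < 105.6

By the triangle inequality, x must be less than 45.2 + 60.4 = 105.6 and greater than |45.2 − 60.4| = 15.2.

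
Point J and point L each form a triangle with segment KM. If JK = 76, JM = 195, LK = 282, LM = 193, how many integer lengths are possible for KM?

151

From triangle JKM: 119 < KM < 271.
From triangle LKM: 89 < KM < 475.
Intersection: 119 < KM < 271, so integers 120 through 270: 151 values.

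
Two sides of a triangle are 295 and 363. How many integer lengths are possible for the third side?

The third side lies in the open interval (68, 658).
Integers from 69 to 657 inclusive: 657 − 69 + 1 = 589.

589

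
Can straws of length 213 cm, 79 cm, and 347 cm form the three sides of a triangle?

No

The longest side is 347, but the other two sum to only 292.
292 < 347, so the triangle inequality fails.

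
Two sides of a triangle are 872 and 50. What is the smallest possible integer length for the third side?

The third side must be strictly greater than |872 − 50| = 822.
The smallest integer above 822 is 823.

823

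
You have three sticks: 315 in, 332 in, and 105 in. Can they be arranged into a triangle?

Yes

The longest side is 332, and the other two sum to 420.
Since 420 > 332, the triangle inequality holds.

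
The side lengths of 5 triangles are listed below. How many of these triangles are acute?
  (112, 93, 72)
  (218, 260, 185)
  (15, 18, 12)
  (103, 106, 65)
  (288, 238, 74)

4

(112,93,72): 72²+93² = 13833 > 12544 = 112² → acute
(218,260,185): 185²+218² = 81749 > 67600 = 260² → acute
(15,18,12): 12²+15² = 369 > 324 = 18² → acute
(103,106,65): 65²+103² = 14834 > 11236 = 106² → acute
(288,238,74): 74²+238² = 62120 < 82944 = 288² → obtuse
4 of the 5 are acute.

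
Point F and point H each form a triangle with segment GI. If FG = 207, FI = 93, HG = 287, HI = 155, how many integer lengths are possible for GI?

167

From triangle FGI: 114 < GI < 300.
From triangle HGI: 132 < GI < 442.
Intersection: 132 < GI < 300, so integers 133 through 299: 167 values.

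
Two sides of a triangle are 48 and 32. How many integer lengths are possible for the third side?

63

The third side lies in the open interval (16, 80).
Integers from 17 to 79 inclusive: 79 − 17 + 1 = 63.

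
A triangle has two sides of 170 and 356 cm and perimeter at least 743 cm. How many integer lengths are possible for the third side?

309

Triangle inequality: 186 < x < 526. Perimeter ≥ 743 gives x ≥ 743 − 170 − 356 = 217.
So 217 ≤ x < 526; integers 217 through 525: 309 values.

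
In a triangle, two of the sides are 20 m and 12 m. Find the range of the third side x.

8 < x < 32

By the triangle inequality, x must be less than 20 + 12 = 32 and greater than |20 − 12| = 8.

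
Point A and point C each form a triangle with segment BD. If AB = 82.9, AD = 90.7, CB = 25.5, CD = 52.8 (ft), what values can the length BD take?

From triangle ABD: |82.9 − 90.7| < BD < 82.9 + 90.7, i.e. 7.8 < BD < 173.6.
From triangle CBD: 27.3 < BD < 78.3.
Both must hold, so BD lies in the intersection.

27.3 < BD < 78.3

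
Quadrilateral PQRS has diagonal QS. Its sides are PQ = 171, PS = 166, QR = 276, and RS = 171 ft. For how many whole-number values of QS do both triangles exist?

231

From triangle PQS: 5 < QS < 337.
From triangle RQS: 105 < QS < 447.
Intersection: 105 < QS < 337, so integers 106 through 336: 231 values.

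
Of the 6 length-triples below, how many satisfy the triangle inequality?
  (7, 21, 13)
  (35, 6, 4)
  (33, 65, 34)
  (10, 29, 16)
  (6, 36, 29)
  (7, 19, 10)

(7,13,21): 7+13 ≤ 21 → not valid
(4,6,35): 4+6 ≤ 35 → not valid
(33,34,65): 33+34 > 65 → valid
(10,16,29): 10+16 ≤ 29 → not valid
(6,29,36): 6+29 ≤ 36 → not valid
(7,10,19): 7+10 ≤ 19 → not valid
1 of the 6 triples forms a triangle.

1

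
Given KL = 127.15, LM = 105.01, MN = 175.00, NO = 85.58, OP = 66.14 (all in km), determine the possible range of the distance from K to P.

0 ≤ KP ≤ 558.88 km

The maximum is all hops collinear in one direction: 127.15 + 105.01 + 175.00 + 85.58 + 66.14 = 558.88.
The longest hop is 175.00; the others sum to 383.88. Since 175.00 ≤ 383.88, the path can fold back on itself completely, so the minimum distance is 0.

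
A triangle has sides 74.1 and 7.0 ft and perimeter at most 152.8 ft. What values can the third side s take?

Triangle inequality alone gives 67.1 < s < 81.1.
The perimeter condition gives s ≤ 152.8 − 74.1 − 7.0 = 71.7.
Intersecting the two: 67.1 < s ≤ 71.7.

67.1 < s ≤ 71.7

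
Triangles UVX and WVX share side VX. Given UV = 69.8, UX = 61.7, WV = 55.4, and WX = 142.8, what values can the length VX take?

From triangle UVX: |69.8 − 61.7| < VX < 69.8 + 61.7, i.e. 8.1 < VX < 131.5.
From triangle WVX: 87.4 < VX < 198.2.
Both must hold, so VX lies in the intersection.

87.4 < VX < 131.5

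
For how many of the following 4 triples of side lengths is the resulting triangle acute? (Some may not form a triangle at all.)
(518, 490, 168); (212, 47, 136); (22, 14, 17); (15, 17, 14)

(518,490,168): 168²+490² = 268324 = 518² → right
(212,47,136): 47+136 ≤ 212, not a triangle
(22,14,17): 14²+17² = 485 > 484 = 22² → acute
(15,17,14): 14²+15² = 421 > 289 = 17² → acute
2 of the 4 are acute.

2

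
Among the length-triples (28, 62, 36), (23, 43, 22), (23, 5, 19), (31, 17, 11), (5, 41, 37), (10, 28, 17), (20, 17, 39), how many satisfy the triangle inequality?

4

(28,36,62): 28+36 > 62 → valid
(22,23,43): 22+23 > 43 → valid
(5,19,23): 5+19 > 23 → valid
(11,17,31): 11+17 ≤ 31 → not valid
(5,37,41): 5+37 > 41 → valid
(10,17,28): 10+17 ≤ 28 → not valid
(17,20,39): 17+20 ≤ 39 → not valid
4 of the 7 triples form a triangle.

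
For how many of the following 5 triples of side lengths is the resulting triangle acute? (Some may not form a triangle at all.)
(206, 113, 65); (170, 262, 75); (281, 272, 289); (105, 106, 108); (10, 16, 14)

3

(206,113,65): 65+113 ≤ 206, not a triangle
(170,262,75): 75+170 ≤ 262, not a triangle
(281,272,289): 272²+281² = 152945 > 83521 = 289² → acute
(105,106,108): 105²+106² = 22261 > 11664 = 108² → acute
(10,16,14): 10²+14² = 296 > 256 = 16² → acute
3 of the 5 are acute.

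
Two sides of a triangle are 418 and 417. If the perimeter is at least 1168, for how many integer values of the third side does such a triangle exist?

502

Triangle inequality: 1 < x < 835. Perimeter ≥ 1168 gives x ≥ 1168 − 418 − 417 = 333.
So 333 ≤ x < 835; integers 333 through 834: 502 values.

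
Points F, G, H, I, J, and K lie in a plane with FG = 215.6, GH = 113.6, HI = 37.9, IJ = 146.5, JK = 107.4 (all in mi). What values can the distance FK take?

The maximum is all hops collinear in one direction: 215.6 + 113.6 + 37.9 + 146.5 + 107.4 = 621.0.
The longest hop is 215.6; the others sum to 405.4. Since 215.6 ≤ 405.4, the path can fold back on itself completely, so the minimum distance is 0.

0 ≤ FK ≤ 621.0 mi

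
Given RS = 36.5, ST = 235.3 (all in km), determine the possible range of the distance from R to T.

By the triangle inequality, |36.5 − 235.3| ≤ RT ≤ 36.5 + 235.3.

198.8 ≤ RT ≤ 271.8 km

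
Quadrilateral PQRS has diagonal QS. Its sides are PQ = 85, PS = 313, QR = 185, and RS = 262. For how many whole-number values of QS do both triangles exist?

169

From triangle PQS: 228 < QS < 398.
From triangle RQS: 77 < QS < 447.
Intersection: 228 < QS < 398, so integers 229 through 397: 169 values.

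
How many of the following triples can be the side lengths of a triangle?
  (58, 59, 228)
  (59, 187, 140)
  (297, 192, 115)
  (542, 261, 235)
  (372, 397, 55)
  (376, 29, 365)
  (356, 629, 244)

(58,59,228): 58+59 ≤ 228 → not valid
(59,140,187): 59+140 > 187 → valid
(115,192,297): 115+192 > 297 → valid
(235,261,542): 235+261 ≤ 542 → not valid
(55,372,397): 55+372 > 397 → valid
(29,365,376): 29+365 > 376 → valid
(244,356,629): 244+356 ≤ 629 → not valid
4 of the 7 triples form a triangle.

4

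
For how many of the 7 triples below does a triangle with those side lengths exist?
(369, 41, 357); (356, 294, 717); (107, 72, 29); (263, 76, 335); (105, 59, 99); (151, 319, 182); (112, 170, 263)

5

(41,357,369): 41+357 > 369 → valid
(294,356,717): 294+356 ≤ 717 → not valid
(29,72,107): 29+72 ≤ 107 → not valid
(76,263,335): 76+263 > 335 → valid
(59,99,105): 59+99 > 105 → valid
(151,182,319): 151+182 > 319 → valid
(112,170,263): 112+170 > 263 → valid
5 of the 7 triples form a triangle.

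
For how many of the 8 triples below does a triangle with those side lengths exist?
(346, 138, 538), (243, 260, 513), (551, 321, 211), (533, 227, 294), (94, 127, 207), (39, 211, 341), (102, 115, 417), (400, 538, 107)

1

(138,346,538): 138+346 ≤ 538 → not valid
(243,260,513): 243+260 ≤ 513 → not valid
(211,321,551): 211+321 ≤ 551 → not valid
(227,294,533): 227+294 ≤ 533 → not valid
(94,127,207): 94+127 > 207 → valid
(39,211,341): 39+211 ≤ 341 → not valid
(102,115,417): 102+115 ≤ 417 → not valid
(107,400,538): 107+400 ≤ 538 → not valid
1 of the 8 triples forms a triangle.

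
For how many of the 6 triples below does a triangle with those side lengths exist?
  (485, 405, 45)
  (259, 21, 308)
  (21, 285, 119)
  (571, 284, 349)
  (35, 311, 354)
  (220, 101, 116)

(45,405,485): 45+405 ≤ 485 → not valid
(21,259,308): 21+259 ≤ 308 → not valid
(21,119,285): 21+119 ≤ 285 → not valid
(284,349,571): 284+349 > 571 → valid
(35,311,354): 35+311 ≤ 354 → not valid
(101,116,220): 101+116 ≤ 220 → not valid
1 of the 6 triples forms a triangle.

1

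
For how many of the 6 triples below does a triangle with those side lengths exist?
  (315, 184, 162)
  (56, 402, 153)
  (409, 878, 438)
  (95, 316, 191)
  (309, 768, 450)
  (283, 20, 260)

1

(162,184,315): 162+184 > 315 → valid
(56,153,402): 56+153 ≤ 402 → not valid
(409,438,878): 409+438 ≤ 878 → not valid
(95,191,316): 95+191 ≤ 316 → not valid
(309,450,768): 309+450 ≤ 768 → not valid
(20,260,283): 20+260 ≤ 283 → not valid
1 of the 6 triples forms a triangle.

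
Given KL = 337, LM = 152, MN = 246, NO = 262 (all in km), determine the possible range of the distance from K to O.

0 ≤ KO ≤ 997 km

The maximum is all hops collinear in one direction: 337 + 152 + 246 + 262 = 997.
The longest hop is 337; the others sum to 660. Since 337 ≤ 660, the path can fold back on itself completely, so the minimum distance is 0.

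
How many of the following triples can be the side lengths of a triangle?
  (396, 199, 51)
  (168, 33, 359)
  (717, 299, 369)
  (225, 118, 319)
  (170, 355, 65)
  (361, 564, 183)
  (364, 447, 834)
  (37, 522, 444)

(51,199,396): 51+199 ≤ 396 → not valid
(33,168,359): 33+168 ≤ 359 → not valid
(299,369,717): 299+369 ≤ 717 → not valid
(118,225,319): 118+225 > 319 → valid
(65,170,355): 65+170 ≤ 355 → not valid
(183,361,564): 183+361 ≤ 564 → not valid
(364,447,834): 364+447 ≤ 834 → not valid
(37,444,522): 37+444 ≤ 522 → not valid
1 of the 8 triples forms a triangle.

1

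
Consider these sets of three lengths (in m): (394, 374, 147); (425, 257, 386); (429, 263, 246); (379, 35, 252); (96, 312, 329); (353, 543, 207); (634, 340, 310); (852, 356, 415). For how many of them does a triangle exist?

(147,374,394): 147+374 > 394 → valid
(257,386,425): 257+386 > 425 → valid
(246,263,429): 246+263 > 429 → valid
(35,252,379): 35+252 ≤ 379 → not valid
(96,312,329): 96+312 > 329 → valid
(207,353,543): 207+353 > 543 → valid
(310,340,634): 310+340 > 634 → valid
(356,415,852): 356+415 ≤ 852 → not valid
6 of the 8 triples form a triangle.

6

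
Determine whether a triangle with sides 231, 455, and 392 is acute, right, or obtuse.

right

Compare the square of the longest side to the sum of squares of the other two: 231² + 392² = 207025 = 455².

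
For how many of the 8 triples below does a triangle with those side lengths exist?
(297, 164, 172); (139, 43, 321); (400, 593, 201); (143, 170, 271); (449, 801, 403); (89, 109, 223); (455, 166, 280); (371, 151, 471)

5

(164,172,297): 164+172 > 297 → valid
(43,139,321): 43+139 ≤ 321 → not valid
(201,400,593): 201+400 > 593 → valid
(143,170,271): 143+170 > 271 → valid
(403,449,801): 403+449 > 801 → valid
(89,109,223): 89+109 ≤ 223 → not valid
(166,280,455): 166+280 ≤ 455 → not valid
(151,371,471): 151+371 > 471 → valid
5 of the 8 triples form a triangle.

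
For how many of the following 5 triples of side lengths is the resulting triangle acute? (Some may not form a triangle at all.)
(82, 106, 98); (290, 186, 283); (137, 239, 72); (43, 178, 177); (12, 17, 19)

(82,106,98): 82²+98² = 16328 > 11236 = 106² → acute
(290,186,283): 186²+283² = 114685 > 84100 = 290² → acute
(137,239,72): 72+137 ≤ 239, not a triangle
(43,178,177): 43²+177² = 33178 > 31684 = 178² → acute
(12,17,19): 12²+17² = 433 > 361 = 19² → acute
4 of the 5 are acute.

4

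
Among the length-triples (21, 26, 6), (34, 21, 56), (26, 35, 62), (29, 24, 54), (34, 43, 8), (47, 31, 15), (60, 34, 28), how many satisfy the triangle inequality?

(6,21,26): 6+21 > 26 → valid
(21,34,56): 21+34 ≤ 56 → not valid
(26,35,62): 26+35 ≤ 62 → not valid
(24,29,54): 24+29 ≤ 54 → not valid
(8,34,43): 8+34 ≤ 43 → not valid
(15,31,47): 15+31 ≤ 47 → not valid
(28,34,60): 28+34 > 60 → valid
2 of the 7 triples form a triangle.

2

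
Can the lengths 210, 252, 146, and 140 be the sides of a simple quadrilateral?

A quadrilateral exists iff every side is shorter than the sum of the others — equivalently, the longest side is less than the sum of the rest.
Longest side 252 < 496 (sum of the remaining 3), so yes.

Yes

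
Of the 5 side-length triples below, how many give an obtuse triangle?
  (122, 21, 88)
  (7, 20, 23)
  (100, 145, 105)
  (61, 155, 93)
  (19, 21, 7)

(122,21,88): 21+88 ≤ 122, not a triangle
(7,20,23): 7²+20² = 449 < 529 = 23² → obtuse
(100,145,105): 100²+105² = 21025 = 145² → right
(61,155,93): 61+93 ≤ 155, not a triangle
(19,21,7): 7²+19² = 410 < 441 = 21² → obtuse
2 of the 5 are obtuse.

2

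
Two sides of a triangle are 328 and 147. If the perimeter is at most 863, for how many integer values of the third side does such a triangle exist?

207

Triangle inequality: 181 < x < 475. Perimeter ≤ 863 gives x ≤ 863 − 328 − 147 = 388.
So 181 < x ≤ 388; integers 182 through 388: 207 values.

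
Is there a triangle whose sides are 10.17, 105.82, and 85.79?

The longest side is 105.82, but the other two sum to only 95.96.
95.96 < 105.82, so the triangle inequality fails.

No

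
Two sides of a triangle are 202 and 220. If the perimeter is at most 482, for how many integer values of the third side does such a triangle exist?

Triangle inequality: 18 < x < 422. Perimeter ≤ 482 gives x ≤ 482 − 202 − 220 = 60.
So 18 < x ≤ 60; integers 19 through 60: 42 values.

42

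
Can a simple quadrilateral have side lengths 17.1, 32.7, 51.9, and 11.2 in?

A quadrilateral exists iff every side is shorter than the sum of the others — equivalently, the longest side is less than the sum of the rest.
Longest side 51.9 < 61.0 (sum of the remaining 3), so yes.

Yes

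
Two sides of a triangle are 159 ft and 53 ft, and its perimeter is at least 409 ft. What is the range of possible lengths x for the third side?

Triangle inequality alone gives 106 < x < 212.
The perimeter condition gives x ≥ 409 − 159 − 53 = 197.
Intersecting the two: 197 ≤ x < 212.

197 ≤ x < 212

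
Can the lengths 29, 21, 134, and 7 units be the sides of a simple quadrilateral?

For a quadrilateral, each side must be shorter than the sum of the others.
Here the longest side is 134, but the remaining 3 sides sum to only 57.

No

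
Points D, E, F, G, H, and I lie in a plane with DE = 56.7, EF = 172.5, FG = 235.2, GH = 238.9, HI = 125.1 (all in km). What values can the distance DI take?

The maximum is all hops collinear in one direction: 56.7 + 172.5 + 235.2 + 238.9 + 125.1 = 828.4.
The longest hop is 238.9; the others sum to 589.5. Since 238.9 ≤ 589.5, the path can fold back on itself completely, so the minimum distance is 0.

0 ≤ DI ≤ 828.4 km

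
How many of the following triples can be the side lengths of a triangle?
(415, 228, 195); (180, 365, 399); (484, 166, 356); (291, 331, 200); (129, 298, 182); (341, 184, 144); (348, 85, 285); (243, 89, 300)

7

(195,228,415): 195+228 > 415 → valid
(180,365,399): 180+365 > 399 → valid
(166,356,484): 166+356 > 484 → valid
(200,291,331): 200+291 > 331 → valid
(129,182,298): 129+182 > 298 → valid
(144,184,341): 144+184 ≤ 341 → not valid
(85,285,348): 85+285 > 348 → valid
(89,243,300): 89+243 > 300 → valid
7 of the 8 triples form a triangle.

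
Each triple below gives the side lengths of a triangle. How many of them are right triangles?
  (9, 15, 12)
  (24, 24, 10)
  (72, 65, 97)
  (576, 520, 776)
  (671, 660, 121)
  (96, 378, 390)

(9,15,12): 9²+12² = 225 = 15² → right
(24,24,10): 10²+24² = 676 > 576 = 24² → acute
(72,65,97): 65²+72² = 9409 = 97² → right
(576,520,776): 520²+576² = 602176 = 776² → right
(671,660,121): 121²+660² = 450241 = 671² → right
(96,378,390): 96²+378² = 152100 = 390² → right
5 of the 6 are right.

5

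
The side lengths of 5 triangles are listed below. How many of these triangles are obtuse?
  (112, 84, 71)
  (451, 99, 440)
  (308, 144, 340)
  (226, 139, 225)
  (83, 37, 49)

(112,84,71): 71²+84² = 12097 < 12544 = 112² → obtuse
(451,99,440): 99²+440² = 203401 = 451² → right
(308,144,340): 144²+308² = 115600 = 340² → right
(226,139,225): 139²+225² = 69946 > 51076 = 226² → acute
(83,37,49): 37²+49² = 3770 < 6889 = 83² → obtuse
2 of the 5 are obtuse.

2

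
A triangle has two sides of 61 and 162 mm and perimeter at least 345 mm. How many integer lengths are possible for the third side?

101

Triangle inequality: 101 < x < 223. Perimeter ≥ 345 gives x ≥ 345 − 61 − 162 = 122.
So 122 ≤ x < 223; integers 122 through 222: 101 values.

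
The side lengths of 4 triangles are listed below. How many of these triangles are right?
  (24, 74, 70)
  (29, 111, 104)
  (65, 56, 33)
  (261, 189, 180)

(24,74,70): 24²+70² = 5476 = 74² → right
(29,111,104): 29²+104² = 11657 < 12321 = 111² → obtuse
(65,56,33): 33²+56² = 4225 = 65² → right
(261,189,180): 180²+189² = 68121 = 261² → right
3 of the 4 are right.

3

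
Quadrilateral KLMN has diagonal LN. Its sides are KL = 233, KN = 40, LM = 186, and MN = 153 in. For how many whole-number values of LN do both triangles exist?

79

From triangle KLN: 193 < LN < 273.
From triangle MLN: 33 < LN < 339.
Intersection: 193 < LN < 273, so integers 194 through 272: 79 values.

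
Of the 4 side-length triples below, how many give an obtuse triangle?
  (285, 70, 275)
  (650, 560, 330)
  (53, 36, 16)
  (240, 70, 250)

1

(285,70,275): 70²+275² = 80525 < 81225 = 285² → obtuse
(650,560,330): 330²+560² = 422500 = 650² → right
(53,36,16): 16+36 ≤ 53, not a triangle
(240,70,250): 70²+240² = 62500 = 250² → right
1 of the 4 is obtuse.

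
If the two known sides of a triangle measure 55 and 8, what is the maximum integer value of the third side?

The third side must be strictly less than 55 + 8 = 63.
The largest integer below 63 is 62.

62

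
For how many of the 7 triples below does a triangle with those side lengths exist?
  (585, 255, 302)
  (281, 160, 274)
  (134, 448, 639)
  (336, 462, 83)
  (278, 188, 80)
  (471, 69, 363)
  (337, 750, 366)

1

(255,302,585): 255+302 ≤ 585 → not valid
(160,274,281): 160+274 > 281 → valid
(134,448,639): 134+448 ≤ 639 → not valid
(83,336,462): 83+336 ≤ 462 → not valid
(80,188,278): 80+188 ≤ 278 → not valid
(69,363,471): 69+363 ≤ 471 → not valid
(337,366,750): 337+366 ≤ 750 → not valid
1 of the 7 triples forms a triangle.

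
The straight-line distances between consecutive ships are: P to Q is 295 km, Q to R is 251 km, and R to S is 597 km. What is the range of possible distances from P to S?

The maximum is all hops collinear in one direction: 295 + 251 + 597 = 1143.
The longest hop is 597; the others sum to 546. Folding the others back against it leaves at least 597 − 546 = 51.

51 ≤ PS ≤ 1143 km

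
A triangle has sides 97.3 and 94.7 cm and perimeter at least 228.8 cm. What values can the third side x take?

Triangle inequality alone gives 2.6 < x < 192.0.
The perimeter condition gives x ≥ 228.8 − 97.3 − 94.7 = 36.8.
Intersecting the two: 36.8 ≤ x < 192.0.

36.8 ≤ x < 192.0 cm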